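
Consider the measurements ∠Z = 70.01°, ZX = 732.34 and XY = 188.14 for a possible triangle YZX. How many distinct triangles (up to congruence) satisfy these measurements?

ZX·sin Z = 732.34·sin(70.01°) ≈ 688.2.
Since XY = 188.14 < 688.2 = ZX sin Z, no triangle exists.

0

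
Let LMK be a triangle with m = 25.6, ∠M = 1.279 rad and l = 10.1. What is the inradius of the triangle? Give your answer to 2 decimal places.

r ≈ 4.13

Law of sines: sin L = l·sin M/m ≈ 0.37785.
Since m ≥ l, only the acute value applies: ∠L ≈ 0.387 rad.
Then ∠K = π − ∠M − ∠L ≈ 1.475 rad.
Law of sines gives k = m·sin K/sin M ≈ 26.608.
Area = ½·m·l·sin K ≈ 128.69.
Semiperimeter s = (10.1+25.6+26.608)/2 = 31.154.
Inradius = area/s = 128.69/31.154 ≈ 4.1308.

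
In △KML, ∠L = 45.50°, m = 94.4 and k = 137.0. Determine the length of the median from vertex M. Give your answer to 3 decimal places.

By the law of cosines, l² = k² + m² − 2·k·m·cos L = 9550.9, so l ≈ 97.729.
Median from M: ½√(2·l² + 2·k² − m²) ≈ 109.23.

m_M ≈ 109.234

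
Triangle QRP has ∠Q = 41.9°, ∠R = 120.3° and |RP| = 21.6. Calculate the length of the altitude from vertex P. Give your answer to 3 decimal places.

h_P ≈ 18.649

The third angle is ∠P = 180° − ∠Q − ∠R = 17.80°.
Law of sines: |PQ| = |RP|·sin R/sin Q ≈ 27.925.
Law of sines: |QR| = |RP|·sin P/sin Q ≈ 9.8872.
Area = ½·|RP|·|PQ|·sin P ≈ 92.195.
The altitude from P has length 2·area/|QR| ≈ 18.649.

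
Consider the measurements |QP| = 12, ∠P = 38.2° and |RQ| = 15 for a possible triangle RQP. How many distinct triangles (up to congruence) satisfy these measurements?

1

|QP|·sin P = 12·sin(38.2°) ≈ 7.421.
Since |RQ| ≥ |QP|, exactly one triangle exists.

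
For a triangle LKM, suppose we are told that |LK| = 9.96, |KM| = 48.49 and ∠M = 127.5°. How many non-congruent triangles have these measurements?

|KM|·sin M = 48.49·sin(127.5°) ≈ 38.47.
Since ∠M is not acute, a triangle exists only if |LK| > |KM|; here |LK| ≤ |KM|, so there is no triangle.

0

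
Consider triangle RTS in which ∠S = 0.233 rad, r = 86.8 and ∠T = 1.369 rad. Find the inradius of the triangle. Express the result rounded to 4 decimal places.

8.8842

The third angle is ∠R = π − ∠T − ∠S = 1.540 rad.
Law of sines: t = r·sin T/sin R ≈ 85.08.
Law of sines: s = r·sin S/sin R ≈ 20.052.
Area = ½·r·t·sin S ≈ 852.58.
Semiperimeter p = (86.8+85.08+20.052)/2 = 95.966.
Inradius = area/p = 852.58/95.966 ≈ 8.8842.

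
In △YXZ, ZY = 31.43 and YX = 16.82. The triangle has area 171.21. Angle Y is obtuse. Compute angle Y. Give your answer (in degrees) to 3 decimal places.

From area = ½·ZY·YX·sin Y, we get sin Y = 2·area/(ZY·YX) ≈ 0.64772.
Taking the obtuse solution, ∠Y ≈ 139.63°.

∠Y ≈ 139.630°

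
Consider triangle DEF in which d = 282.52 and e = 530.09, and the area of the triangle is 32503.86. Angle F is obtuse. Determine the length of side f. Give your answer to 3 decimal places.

From area = ½·d·e·sin F, we get sin F = 2·area/(d·e) ≈ 0.43408.
Taking the obtuse solution, ∠F ≈ 154.27°.
Law of cosines then gives f ≈ 794.13.

794.132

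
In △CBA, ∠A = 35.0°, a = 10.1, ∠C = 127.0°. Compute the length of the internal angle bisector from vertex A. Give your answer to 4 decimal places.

The third angle is ∠B = 180° − ∠A − ∠C = 18.00°.
Law of sines: c = a·sin C/sin A ≈ 14.063.
Law of sines: b = a·sin B/sin A ≈ 5.4414.
The bisector from A has length 2·c·b·cos(∠A/2)/(c+b) ≈ 7.4835.

7.4835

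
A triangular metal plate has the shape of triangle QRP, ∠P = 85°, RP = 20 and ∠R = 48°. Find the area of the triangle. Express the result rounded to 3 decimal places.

202.451

The third angle is ∠Q = 180° − ∠R − ∠P = 47.00°.
Law of sines: PQ = RP·sin R/sin Q ≈ 20.322.
Law of sines: QR = RP·sin P/sin Q ≈ 27.242.
Area = ½·RP·PQ·sin P ≈ 202.45.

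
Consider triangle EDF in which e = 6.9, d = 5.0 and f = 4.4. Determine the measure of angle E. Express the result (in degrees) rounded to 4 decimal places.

By the law of cosines, cos E = (d² + f² − e²) / (2·d·f) ≈ -0.07386, so ∠E ≈ 94.24°.

94.2359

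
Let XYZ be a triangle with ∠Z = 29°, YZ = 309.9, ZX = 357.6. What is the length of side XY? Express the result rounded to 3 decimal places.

173.392

By the law of cosines, XY² = YZ² + ZX² − 2·YZ·ZX·cos Z = 30065, so XY ≈ 173.39.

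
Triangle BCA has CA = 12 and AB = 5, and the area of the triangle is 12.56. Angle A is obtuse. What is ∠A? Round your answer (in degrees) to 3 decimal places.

From area = ½·CA·AB·sin A, we get sin A = 2·area/(CA·AB) ≈ 0.41867.
Taking the obtuse solution, ∠A ≈ 155.25°.

155.250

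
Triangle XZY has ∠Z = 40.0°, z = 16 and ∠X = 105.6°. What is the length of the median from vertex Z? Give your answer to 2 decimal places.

m_Z ≈ 17.95

The third angle is ∠Y = 180° − ∠X − ∠Z = 34.40°.
Law of sines: x = z·sin X/sin Z ≈ 23.975.
Law of sines: y = z·sin Y/sin Z ≈ 14.063.
Median from Z: ½√(2·y² + 2·x² − z²) ≈ 17.952.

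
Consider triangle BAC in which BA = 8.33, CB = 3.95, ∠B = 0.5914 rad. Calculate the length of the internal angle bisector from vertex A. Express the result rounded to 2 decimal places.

By the law of cosines, AC² = CB² + BA² − 2·CB·BA·cos B = 30.361, so AC ≈ 5.5101.
Law of cosines again: cos A = (BA² + AC² − CB²)/(2·BA·AC) ≈ 0.91666, so ∠A ≈ 0.4112 rad.
The bisector from A has length 2·BA·AC·cos(∠A/2)/(BA+AC) ≈ 6.4931.

t_A ≈ 6.49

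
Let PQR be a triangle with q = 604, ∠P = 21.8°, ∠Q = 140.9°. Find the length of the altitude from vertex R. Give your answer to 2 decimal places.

h_R ≈ 224.31

The third angle is ∠R = 180° − ∠P − ∠Q = 17.30°.
Law of sines: p = q·sin P/sin Q ≈ 355.66.
Law of sines: r = q·sin R/sin Q ≈ 284.8.
Area = ½·q·p·sin R ≈ 31941.
The altitude from R has length 2·area/r ≈ 224.31.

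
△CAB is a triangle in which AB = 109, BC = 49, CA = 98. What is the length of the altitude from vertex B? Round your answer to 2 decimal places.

49.00

Semiperimeter s = (109 + 49 + 98)/2 = 128.
Heron's formula: area = √(128·19·79·30) ≈ 2400.8.
The altitude from B has length 2·area/CA ≈ 48.996.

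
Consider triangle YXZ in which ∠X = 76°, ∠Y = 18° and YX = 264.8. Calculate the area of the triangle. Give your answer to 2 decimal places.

The third angle is ∠Z = 180° − ∠Y − ∠X = 86.00°.
Law of sines: XZ = YX·sin Y/sin Z ≈ 82.028.
Law of sines: ZY = YX·sin X/sin Z ≈ 257.56.
Area = ½·YX·XZ·sin X ≈ 10538.

area ≈ 10537.84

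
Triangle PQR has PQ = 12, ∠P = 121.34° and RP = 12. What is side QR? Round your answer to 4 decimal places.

By the law of cosines, QR² = RP² + PQ² − 2·RP·PQ·cos P = 437.79, so QR ≈ 20.924.

20.9235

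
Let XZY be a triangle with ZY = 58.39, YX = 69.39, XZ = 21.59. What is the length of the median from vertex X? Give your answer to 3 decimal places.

42.287

Median from X: ½√(2·YX² + 2·XZ² − ZY²) ≈ 42.287.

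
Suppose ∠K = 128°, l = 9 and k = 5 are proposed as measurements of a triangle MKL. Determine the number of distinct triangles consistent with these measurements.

0

l·sin K = 9·sin(128°) ≈ 7.092.
Since ∠K is not acute, a triangle exists only if k > l; here k ≤ l, so there is no triangle.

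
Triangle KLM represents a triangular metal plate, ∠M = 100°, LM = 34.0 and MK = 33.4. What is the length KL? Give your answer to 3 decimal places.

51.633

By the law of cosines, KL² = LM² + MK² − 2·LM·MK·cos M = 2665.9, so KL ≈ 51.633.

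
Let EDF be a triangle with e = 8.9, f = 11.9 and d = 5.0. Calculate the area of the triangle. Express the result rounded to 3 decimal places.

Semiperimeter s = (8.9 + 5 + 11.9)/2 = 12.9.
Heron's formula: area = √(12.9·4·7.9·1) ≈ 20.19.

20.190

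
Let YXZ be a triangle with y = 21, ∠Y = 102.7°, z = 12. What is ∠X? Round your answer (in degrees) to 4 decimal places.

Law of sines: sin Z = z·sin Y/y ≈ 0.55745.
Since y ≥ z, only the acute value applies: ∠Z ≈ 33.88°.
Then ∠X = 180° − ∠Y − ∠Z ≈ 43.42°.

∠X ≈ 43.4205°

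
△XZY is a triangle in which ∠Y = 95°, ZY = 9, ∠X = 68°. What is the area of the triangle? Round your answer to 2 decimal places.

The third angle is ∠Z = 180° − ∠Y − ∠X = 17.00°.
Law of sines: YX = ZY·sin Z/sin X ≈ 2.838.
Law of sines: XZ = ZY·sin Y/sin X ≈ 9.6699.
Area = ½·ZY·YX·sin Y ≈ 12.722.

12.72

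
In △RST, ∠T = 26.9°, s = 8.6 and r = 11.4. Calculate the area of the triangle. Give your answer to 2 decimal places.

area ≈ 22.18

Area = ½·r·s·sin T ≈ 22.178.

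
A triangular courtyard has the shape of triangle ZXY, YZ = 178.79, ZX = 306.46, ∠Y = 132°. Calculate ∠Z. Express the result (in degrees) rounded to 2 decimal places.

Law of sines: sin X = YZ·sin Y/ZX ≈ 0.43355.
Since ZX ≥ YZ, only the acute value applies: ∠X ≈ 25.69°.
Then ∠Z = 180° − ∠Y − ∠X ≈ 22.31°.

22.31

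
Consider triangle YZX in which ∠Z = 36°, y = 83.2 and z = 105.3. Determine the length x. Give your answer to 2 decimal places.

Law of sines: sin Y = y·sin Z/z ≈ 0.46442.
Since z ≥ y, only the acute value applies: ∠Y ≈ 27.67°.
Then ∠X = 180° − ∠Z − ∠Y ≈ 116.33°.
Law of sines gives x = z·sin X/sin Z ≈ 160.57.

160.57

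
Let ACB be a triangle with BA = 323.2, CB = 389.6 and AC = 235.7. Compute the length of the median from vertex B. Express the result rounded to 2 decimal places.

337.99

Median from B: ½√(2·CB² + 2·BA² − AC²) ≈ 337.99.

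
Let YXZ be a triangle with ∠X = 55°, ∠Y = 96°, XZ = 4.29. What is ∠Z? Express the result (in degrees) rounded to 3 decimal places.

The third angle is ∠Z = 180° − ∠Y − ∠X = 29.00°.

29.000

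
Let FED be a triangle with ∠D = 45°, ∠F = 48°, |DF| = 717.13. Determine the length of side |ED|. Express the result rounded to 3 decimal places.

The third angle is ∠E = 180° − ∠D − ∠F = 87.00°.
Law of sines: |ED| = |DF|·sin F/sin E ≈ 533.66.

533.663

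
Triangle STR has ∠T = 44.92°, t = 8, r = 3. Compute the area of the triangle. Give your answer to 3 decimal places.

Law of sines: sin R = r·sin T/t ≈ 0.26479.
Since t ≥ r, only the acute value applies: ∠R ≈ 15.35°.
Then ∠S = 180° − ∠T − ∠R ≈ 119.73°.
Law of sines gives s = t·sin S/sin T ≈ 9.8387.
Area = ½·t·r·sin S ≈ 10.421.

10.421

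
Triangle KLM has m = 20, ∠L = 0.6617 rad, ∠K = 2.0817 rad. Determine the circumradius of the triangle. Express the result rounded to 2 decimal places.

The third angle is ∠M = π − ∠K − ∠L = 0.3982 rad.
Law of sines: k = m·sin K/sin M ≈ 44.993.
Law of sines: l = m·sin L/sin M ≈ 31.693.
Circumradius = m/(2 sin M) ≈ 25.79.

R ≈ 25.79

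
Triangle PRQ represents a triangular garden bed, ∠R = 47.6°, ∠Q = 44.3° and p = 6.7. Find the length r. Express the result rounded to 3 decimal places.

The third angle is ∠P = 180° − ∠R − ∠Q = 88.10°.
Law of sines: r = p·sin R/sin P ≈ 4.9504.

4.950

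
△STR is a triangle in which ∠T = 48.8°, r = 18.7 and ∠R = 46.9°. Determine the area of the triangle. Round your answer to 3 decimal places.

The third angle is ∠S = 180° − ∠T − ∠R = 84.30°.
Law of sines: s = r·sin S/sin R ≈ 25.484.
Law of sines: t = r·sin T/sin R ≈ 19.27.
Area = ½·r·s·sin T ≈ 179.28.

area ≈ 179.283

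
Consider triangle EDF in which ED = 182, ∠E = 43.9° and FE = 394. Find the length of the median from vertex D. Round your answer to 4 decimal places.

m_D ≈ 142.3507

By the law of cosines, DF² = FE² + ED² − 2·FE·ED·cos E = 85021, so DF ≈ 291.58.
Median from D: ½√(2·ED² + 2·DF² − FE²) ≈ 142.35.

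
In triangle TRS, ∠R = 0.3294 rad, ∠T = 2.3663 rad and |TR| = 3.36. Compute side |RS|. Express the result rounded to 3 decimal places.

The third angle is ∠S = π − ∠T − ∠R = 0.4459 rad.
Law of sines: |RS| = |TR|·sin T/sin S ≈ 5.4532.

5.453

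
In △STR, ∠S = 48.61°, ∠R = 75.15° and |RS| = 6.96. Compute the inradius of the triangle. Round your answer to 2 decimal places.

The third angle is ∠T = 180° − ∠R − ∠S = 56.24°.
Law of sines: |TR| = |RS|·sin S/sin T ≈ 6.2807.
Law of sines: |ST| = |RS|·sin R/sin T ≈ 8.0921.
Area = ½·|RS|·|TR|·sin R ≈ 21.127.
Semiperimeter s = (6.2807+6.96+8.0921)/2 = 10.666.
Inradius = area/s = 21.127/10.666 ≈ 1.9807.

r ≈ 1.98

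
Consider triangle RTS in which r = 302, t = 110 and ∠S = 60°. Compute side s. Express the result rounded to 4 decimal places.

264.7338

By the law of cosines, s² = r² + t² − 2·r·t·cos S = 70084, so s ≈ 264.73.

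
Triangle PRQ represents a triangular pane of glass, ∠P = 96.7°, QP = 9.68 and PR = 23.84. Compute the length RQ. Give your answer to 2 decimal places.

By the law of cosines, RQ² = QP² + PR² − 2·QP·PR·cos P = 715.9, so RQ ≈ 26.756.

26.76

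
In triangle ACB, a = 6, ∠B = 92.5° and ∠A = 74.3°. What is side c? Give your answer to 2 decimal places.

The third angle is ∠C = 180° − ∠B − ∠A = 13.20°.
Law of sines: c = a·sin C/sin A ≈ 1.4232.

1.42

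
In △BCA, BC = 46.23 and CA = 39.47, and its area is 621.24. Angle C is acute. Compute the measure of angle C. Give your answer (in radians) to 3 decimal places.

From area = ½·BC·CA·sin C, we get sin C = 2·area/(BC·CA) ≈ 0.68092.
Taking the acute solution, ∠C ≈ 0.7490 rad.

∠C ≈ 0.749 rad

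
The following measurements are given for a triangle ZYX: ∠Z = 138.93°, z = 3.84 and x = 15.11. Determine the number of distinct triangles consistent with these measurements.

0

x·sin Z = 15.11·sin(138.93°) ≈ 9.927.
Since ∠Z is not acute, a triangle exists only if z > x; here z ≤ x, so there is no triangle.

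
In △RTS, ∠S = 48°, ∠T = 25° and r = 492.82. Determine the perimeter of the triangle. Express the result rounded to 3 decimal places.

The third angle is ∠R = 180° − ∠T − ∠S = 107.00°.
Law of sines: t = r·sin T/sin R ≈ 217.79.
Law of sines: s = r·sin S/sin R ≈ 382.97.
Semiperimeter p = (492.82+217.79+382.97)/2 = 546.79.
Perimeter = 492.82 + 217.79 + 382.97 = 1093.6.

perimeter ≈ 1093.582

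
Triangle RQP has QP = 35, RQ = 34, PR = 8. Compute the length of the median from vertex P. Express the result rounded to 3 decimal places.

18.855

Median from P: ½√(2·QP² + 2·PR² − RQ²) ≈ 18.855.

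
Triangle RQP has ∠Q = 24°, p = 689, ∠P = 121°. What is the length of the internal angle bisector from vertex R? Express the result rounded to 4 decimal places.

The third angle is ∠R = 180° − ∠Q − ∠P = 35.00°.
Law of sines: r = p·sin R/sin P ≈ 461.05.
Law of sines: q = p·sin Q/sin P ≈ 326.94.
The bisector from R has length 2·q·p·cos(∠R/2)/(q+p) ≈ 422.93.

t_R ≈ 422.9295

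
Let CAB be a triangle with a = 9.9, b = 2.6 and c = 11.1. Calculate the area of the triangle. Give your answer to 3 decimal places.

12.016

Semiperimeter s = (11.1 + 9.9 + 2.6)/2 = 11.8.
Heron's formula: area = √(11.8·0.7·1.9·9.2) ≈ 12.016.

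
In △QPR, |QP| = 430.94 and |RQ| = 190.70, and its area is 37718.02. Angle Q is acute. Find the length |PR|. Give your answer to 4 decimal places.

From area = ½·|RQ|·|QP|·sin Q, we get sin Q = 2·area/(|RQ|·|QP|) ≈ 0.91793.
Taking the acute solution, ∠Q ≈ 66.63°.
Law of cosines then gives |PR| ≈ 396.07.

396.0662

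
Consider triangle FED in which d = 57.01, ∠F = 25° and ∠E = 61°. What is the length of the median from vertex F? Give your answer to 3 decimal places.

The third angle is ∠D = 180° − ∠F − ∠E = 94.00°.
Law of sines: f = d·sin F/sin D ≈ 24.152.
Law of sines: e = d·sin E/sin D ≈ 49.984.
Median from F: ½√(2·e² + 2·d² − f²) ≈ 52.234.

52.234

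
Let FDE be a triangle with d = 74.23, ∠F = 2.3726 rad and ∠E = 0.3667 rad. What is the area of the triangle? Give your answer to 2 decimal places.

The third angle is ∠D = π − ∠E − ∠F = 0.4023 rad.
Law of sines: f = d·sin F/sin D ≈ 131.84.
Law of sines: e = d·sin E/sin D ≈ 67.975.
Area = ½·d·f·sin E ≈ 1754.4.

1754.45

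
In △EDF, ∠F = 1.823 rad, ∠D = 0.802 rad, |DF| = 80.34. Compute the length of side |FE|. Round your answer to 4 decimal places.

116.9100

The third angle is ∠E = π − ∠D − ∠F = 0.517 rad.
Law of sines: |FE| = |DF|·sin D/sin E ≈ 116.91.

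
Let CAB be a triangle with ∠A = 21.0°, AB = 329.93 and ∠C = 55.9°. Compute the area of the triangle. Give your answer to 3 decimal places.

22941.882

The third angle is ∠B = 180° − ∠C − ∠A = 103.10°.
Law of sines: BC = AB·sin A/sin C ≈ 142.79.
Law of sines: CA = AB·sin B/sin C ≈ 388.07.
Area = ½·AB·BC·sin B ≈ 22942.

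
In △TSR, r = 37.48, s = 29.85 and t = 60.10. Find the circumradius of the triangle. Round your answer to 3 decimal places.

By the law of cosines, cos T = (s² + r² − t²) / (2·s·r) ≈ -0.58825, so ∠T ≈ 2.1997 rad.
Circumradius = t/(2 sin T) ≈ 37.159.

37.159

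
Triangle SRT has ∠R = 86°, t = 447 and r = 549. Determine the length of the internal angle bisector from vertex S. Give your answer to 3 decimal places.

Law of sines: sin T = t·sin R/r ≈ 0.81222.
Since r ≥ t, only the acute value applies: ∠T ≈ 54.31°.
Then ∠S = 180° − ∠R − ∠T ≈ 39.69°.
Law of sines gives s = r·sin S/sin R ≈ 351.44.
The bisector from S has length 2·r·t·cos(∠S/2)/(r+t) ≈ 463.52.

463.519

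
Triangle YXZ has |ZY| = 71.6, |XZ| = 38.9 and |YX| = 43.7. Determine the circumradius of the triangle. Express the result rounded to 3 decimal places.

41.369

By the law of cosines, cos Y = (|ZY|² + |YX|² − |XZ|²) / (2·|ZY|·|YX|) ≈ 0.88258, so ∠Y ≈ 0.489 rad.
Circumradius = |XZ|/(2 sin Y) ≈ 41.369.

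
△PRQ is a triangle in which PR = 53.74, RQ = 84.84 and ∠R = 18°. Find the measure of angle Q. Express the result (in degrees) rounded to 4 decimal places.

By the law of cosines, QP² = PR² + RQ² − 2·PR·RQ·cos R = 1413.5, so QP ≈ 37.597.
Law of cosines again: cos Q = (RQ² + QP² − PR²)/(2·RQ·QP) ≈ 0.89716, so ∠Q ≈ 26.21°.

26.2126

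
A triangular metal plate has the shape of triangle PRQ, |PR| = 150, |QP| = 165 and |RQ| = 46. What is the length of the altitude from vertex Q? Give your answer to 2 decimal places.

h_Q ≈ 45.17

Semiperimeter s = (46 + 165 + 150)/2 = 180.5.
Heron's formula: area = √(180.5·134.5·15.5·30.5) ≈ 3387.8.
The altitude from Q has length 2·area/|PR| ≈ 45.17.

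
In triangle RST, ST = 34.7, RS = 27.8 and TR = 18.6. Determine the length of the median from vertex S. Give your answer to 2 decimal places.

Median from S: ½√(2·RS² + 2·ST² − TR²) ≈ 30.033.

m_S ≈ 30.03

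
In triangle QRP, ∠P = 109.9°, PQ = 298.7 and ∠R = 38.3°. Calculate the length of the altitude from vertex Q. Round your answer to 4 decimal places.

h_Q ≈ 280.8641

The third angle is ∠Q = 180° − ∠R − ∠P = 31.80°.
Law of sines: RP = PQ·sin Q/sin R ≈ 253.96.
Law of sines: QR = PQ·sin P/sin R ≈ 453.17.
Area = ½·PQ·RP·sin P ≈ 35665.
The altitude from Q has length 2·area/RP ≈ 280.86.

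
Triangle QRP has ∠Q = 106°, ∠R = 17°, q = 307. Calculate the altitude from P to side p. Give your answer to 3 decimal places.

h_P ≈ 89.758

The third angle is ∠P = 180° − ∠Q − ∠R = 57.00°.
Law of sines: r = q·sin R/sin Q ≈ 93.375.
Law of sines: p = q·sin P/sin Q ≈ 267.85.
Area = ½·q·r·sin P ≈ 12021.
The altitude from P has length 2·area/p ≈ 89.758.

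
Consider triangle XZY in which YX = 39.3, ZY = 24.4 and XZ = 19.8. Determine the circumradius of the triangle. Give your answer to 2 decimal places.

By the law of cosines, cos X = (YX² + XZ² − ZY²) / (2·YX·XZ) ≈ 0.86178, so ∠X ≈ 30.48°.
Circumradius = ZY/(2 sin X) ≈ 24.05.

R ≈ 24.05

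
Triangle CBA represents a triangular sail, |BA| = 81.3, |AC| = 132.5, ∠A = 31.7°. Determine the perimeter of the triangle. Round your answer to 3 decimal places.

perimeter ≈ 290.191

By the law of cosines, |CB|² = |BA|² + |AC|² − 2·|BA|·|AC|·cos A = 5835.6, so |CB| ≈ 76.391.
Semiperimeter s = (81.3+132.5+76.391)/2 = 145.1.
Perimeter = 81.3 + 132.5 + 76.391 = 290.19.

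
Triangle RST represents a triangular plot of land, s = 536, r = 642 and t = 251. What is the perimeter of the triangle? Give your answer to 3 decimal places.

perimeter ≈ 1429.000

Perimeter = 642 + 536 + 251 = 1429.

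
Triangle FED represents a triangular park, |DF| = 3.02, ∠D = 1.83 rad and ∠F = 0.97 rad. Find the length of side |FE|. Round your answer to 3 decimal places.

The third angle is ∠E = π − ∠D − ∠F = 0.342 rad.
Law of sines: |FE| = |DF|·sin D/sin E ≈ 8.7141.

8.714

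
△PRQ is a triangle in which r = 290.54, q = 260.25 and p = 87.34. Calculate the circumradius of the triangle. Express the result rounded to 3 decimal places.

By the law of cosines, cos P = (r² + q² − p²) / (2·r·q) ≈ 0.95562, so ∠P ≈ 17.13°.
Circumradius = p/(2 sin P) ≈ 148.24.

148.241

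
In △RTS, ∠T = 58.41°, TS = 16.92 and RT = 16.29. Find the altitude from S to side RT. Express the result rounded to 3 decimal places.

14.413

By the law of cosines, SR² = RT² + TS² − 2·RT·TS·cos T = 262.88, so SR ≈ 16.214.
Area = ½·RT·TS·sin T ≈ 117.39.
The altitude from S has length 2·area/RT ≈ 14.413.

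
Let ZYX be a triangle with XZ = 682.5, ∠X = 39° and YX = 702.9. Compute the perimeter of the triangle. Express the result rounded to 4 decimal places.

perimeter ≈ 1848.2557

By the law of cosines, ZY² = YX² + XZ² − 2·YX·XZ·cos X = 2.1424e+05, so ZY ≈ 462.86.
Semiperimeter s = (702.9+682.5+462.86)/2 = 924.13.
Perimeter = 702.9 + 682.5 + 462.86 = 1848.3.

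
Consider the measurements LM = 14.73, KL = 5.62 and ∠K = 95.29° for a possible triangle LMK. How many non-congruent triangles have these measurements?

1

KL·sin K = 5.62·sin(95.29°) ≈ 5.596.
Since ∠K is not acute, a triangle exists only if LM > KL; here LM > KL, so there is exactly one triangle.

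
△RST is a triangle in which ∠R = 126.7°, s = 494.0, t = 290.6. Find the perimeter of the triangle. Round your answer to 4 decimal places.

perimeter ≈ 1491.7564

By the law of cosines, r² = s² + t² − 2·s·t·cos R = 5.0007e+05, so r ≈ 707.16.
Semiperimeter p = (707.16+494+290.6)/2 = 745.88.
Perimeter = 707.16 + 494 + 290.6 = 1491.8.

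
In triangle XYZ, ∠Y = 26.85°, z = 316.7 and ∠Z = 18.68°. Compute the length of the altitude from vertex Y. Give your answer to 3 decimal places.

The third angle is ∠X = 180° − ∠Y − ∠Z = 134.47°.
Law of sines: x = z·sin X/sin Z ≈ 705.64.
Law of sines: y = z·sin Y/sin Z ≈ 446.6.
Area = ½·z·x·sin Y ≈ 50467.
The altitude from Y has length 2·area/y ≈ 226.

226.003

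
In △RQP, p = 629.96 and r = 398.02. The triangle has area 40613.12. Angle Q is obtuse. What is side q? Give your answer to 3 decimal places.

1014.742

From area = ½·p·r·sin Q, we get sin Q = 2·area/(p·r) ≈ 0.32395.
Taking the obtuse solution, ∠Q ≈ 161.10°.
Law of cosines then gives q ≈ 1014.7.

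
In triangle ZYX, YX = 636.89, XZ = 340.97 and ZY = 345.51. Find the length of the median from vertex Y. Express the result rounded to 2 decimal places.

483.15

Median from Y: ½√(2·ZY² + 2·YX² − XZ²) ≈ 483.15.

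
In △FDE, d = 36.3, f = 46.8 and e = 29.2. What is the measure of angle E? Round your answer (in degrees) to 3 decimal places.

By the law of cosines, cos E = (f² + d² − e²) / (2·f·d) ≈ 0.78150, so ∠E ≈ 38.60°.

38.602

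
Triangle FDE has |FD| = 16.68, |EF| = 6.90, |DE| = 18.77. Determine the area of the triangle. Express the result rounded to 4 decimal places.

area ≈ 57.1639

Semiperimeter s = (18.77 + 6.9 + 16.68)/2 = 21.175.
Heron's formula: area = √(21.175·2.405·14.275·4.495) ≈ 57.164.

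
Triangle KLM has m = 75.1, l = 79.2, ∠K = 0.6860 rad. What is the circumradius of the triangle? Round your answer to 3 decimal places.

41.074

By the law of cosines, k² = l² + m² − 2·l·m·cos K = 2707.8, so k ≈ 52.037.
Area = ½·l·m·sin K ≈ 1883.8.
Circumradius = k/(2 sin K) ≈ 41.074.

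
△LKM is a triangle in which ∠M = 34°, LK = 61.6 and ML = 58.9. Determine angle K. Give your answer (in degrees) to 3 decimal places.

Law of sines: sin K = ML·sin M/LK ≈ 0.53468.
Since LK ≥ ML, only the acute value applies: ∠K ≈ 32.32°.
Then ∠L = 180° − ∠M − ∠K ≈ 113.68°.

∠K ≈ 32.322°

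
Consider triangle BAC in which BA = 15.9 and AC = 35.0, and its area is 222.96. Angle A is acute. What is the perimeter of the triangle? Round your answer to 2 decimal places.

From area = ½·BA·AC·sin A, we get sin A = 2·area/(BA·AC) ≈ 0.80129.
Taking the acute solution, ∠A ≈ 0.9295 rad.
Law of cosines then gives CB ≈ 28.494.
Perimeter = 35 + 28.494 + 15.9 = 79.394.

perimeter ≈ 79.39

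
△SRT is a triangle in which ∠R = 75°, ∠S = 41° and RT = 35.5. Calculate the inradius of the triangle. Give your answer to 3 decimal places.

12.226

The third angle is ∠T = 180° − ∠S − ∠R = 64.00°.
Law of sines: TS = RT·sin R/sin S ≈ 52.267.
Law of sines: SR = RT·sin T/sin S ≈ 48.635.
Area = ½·RT·TS·sin T ≈ 833.85.
Semiperimeter s = (35.5+52.267+48.635)/2 = 68.201.
Inradius = area/s = 833.85/68.201 ≈ 12.226.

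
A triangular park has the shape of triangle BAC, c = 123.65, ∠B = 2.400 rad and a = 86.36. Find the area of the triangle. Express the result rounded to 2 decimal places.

3606.44

Area = ½·a·c·sin B ≈ 3606.4.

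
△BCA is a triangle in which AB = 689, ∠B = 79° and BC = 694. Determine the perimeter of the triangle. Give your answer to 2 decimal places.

By the law of cosines, CA² = AB² + BC² − 2·AB·BC·cos B = 7.7388e+05, so CA ≈ 879.7.
Semiperimeter s = (879.7+689+694)/2 = 1131.4.
Perimeter = 879.7 + 689 + 694 = 2262.7.

perimeter ≈ 2262.70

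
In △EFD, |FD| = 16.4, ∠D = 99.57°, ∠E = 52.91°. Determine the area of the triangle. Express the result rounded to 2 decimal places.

The third angle is ∠F = 180° − ∠D − ∠E = 27.52°.
Law of sines: |DE| = |FD|·sin F/sin E ≈ 9.4996.
Law of sines: |EF| = |FD|·sin D/sin E ≈ 20.273.
Area = ½·|FD|·|DE|·sin D ≈ 76.813.

area ≈ 76.81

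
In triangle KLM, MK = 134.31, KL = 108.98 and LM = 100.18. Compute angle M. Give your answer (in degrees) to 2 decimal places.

By the law of cosines, cos M = (LM² + MK² − KL²) / (2·LM·MK) ≈ 0.60195, so ∠M ≈ 52.99°.

∠M ≈ 52.99°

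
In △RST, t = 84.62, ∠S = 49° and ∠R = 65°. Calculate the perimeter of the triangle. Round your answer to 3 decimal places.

The third angle is ∠T = 180° − ∠R − ∠S = 66.00°.
Law of sines: r = t·sin R/sin T ≈ 83.95.
Law of sines: s = t·sin S/sin T ≈ 69.907.
Semiperimeter p = (83.95+69.907+84.62)/2 = 119.24.
Perimeter = 83.95 + 69.907 + 84.62 = 238.48.

238.477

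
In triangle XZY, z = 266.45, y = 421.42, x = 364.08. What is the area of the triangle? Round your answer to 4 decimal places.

Semiperimeter s = (364.08 + 266.45 + 421.42)/2 = 525.98.
Heron's formula: area = √(525.98·161.9·259.53·104.56) ≈ 48069.

area ≈ 48068.5777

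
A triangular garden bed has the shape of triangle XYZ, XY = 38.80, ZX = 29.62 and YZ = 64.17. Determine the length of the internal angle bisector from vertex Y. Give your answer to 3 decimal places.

t_Y ≈ 47.789

By the law of cosines, cos Y = (XY² + YZ² − ZX²) / (2·XY·YZ) ≈ 0.95307, so ∠Y ≈ 0.308 rad.
The bisector from Y has length 2·XY·YZ·cos(∠Y/2)/(XY+YZ) ≈ 47.789.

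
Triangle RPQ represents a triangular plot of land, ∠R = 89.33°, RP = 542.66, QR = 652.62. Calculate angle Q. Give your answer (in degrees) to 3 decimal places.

∠Q ≈ 40.017°

By the law of cosines, PQ² = QR² + RP² − 2·QR·RP·cos R = 7.1211e+05, so PQ ≈ 843.87.
Law of cosines again: cos Q = (PQ² + QR² − RP²)/(2·PQ·QR) ≈ 0.76585, so ∠Q ≈ 40.02°.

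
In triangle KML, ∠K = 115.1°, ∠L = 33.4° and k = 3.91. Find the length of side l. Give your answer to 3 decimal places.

The third angle is ∠M = 180° − ∠L − ∠K = 31.50°.
Law of sines: l = k·sin L/sin K ≈ 2.3768.

2.377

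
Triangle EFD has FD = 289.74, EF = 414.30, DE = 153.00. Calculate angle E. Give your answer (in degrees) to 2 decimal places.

∠E ≈ 28.79°

By the law of cosines, cos E = (DE² + EF² − FD²) / (2·DE·EF) ≈ 0.87638, so ∠E ≈ 28.79°.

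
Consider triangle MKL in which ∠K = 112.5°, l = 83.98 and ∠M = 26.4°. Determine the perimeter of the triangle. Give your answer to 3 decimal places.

The third angle is ∠L = 180° − ∠M − ∠K = 41.10°.
Law of sines: m = l·sin M/sin L ≈ 56.802.
Law of sines: k = l·sin K/sin L ≈ 118.03.
Semiperimeter s = (56.802+118.03+83.98)/2 = 129.4.
Perimeter = 56.802 + 118.03 + 83.98 = 258.81.

258.808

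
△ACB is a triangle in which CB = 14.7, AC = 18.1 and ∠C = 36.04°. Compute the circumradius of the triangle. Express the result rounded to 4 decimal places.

9.0502

By the law of cosines, BA² = AC² + CB² − 2·AC·CB·cos C = 113.41, so BA ≈ 10.649.
Area = ½·AC·CB·sin C ≈ 78.271.
Circumradius = BA/(2 sin C) ≈ 9.0502.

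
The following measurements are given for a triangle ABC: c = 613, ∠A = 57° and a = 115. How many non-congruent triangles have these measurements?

0

c·sin A = 613·sin(57°) ≈ 514.1.
Since a = 115 < 514.1 = c sin A, no triangle exists.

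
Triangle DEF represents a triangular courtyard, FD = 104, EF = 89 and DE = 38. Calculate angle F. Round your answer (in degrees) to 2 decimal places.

By the law of cosines, cos F = (EF² + FD² − DE²) / (2·EF·FD) ≈ 0.93415, so ∠F ≈ 20.91°.

∠F ≈ 20.91°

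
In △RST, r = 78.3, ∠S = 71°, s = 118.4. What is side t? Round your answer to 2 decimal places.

117.89

Law of sines: sin R = r·sin S/s ≈ 0.62529.
Since s ≥ r, only the acute value applies: ∠R ≈ 38.70°.
Then ∠T = 180° − ∠S − ∠R ≈ 70.30°.
Law of sines gives t = s·sin T/sin S ≈ 117.89.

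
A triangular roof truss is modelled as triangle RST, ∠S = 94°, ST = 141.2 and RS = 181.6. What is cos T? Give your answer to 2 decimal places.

By the law of cosines, TR² = RS² + ST² − 2·RS·ST·cos S = 56493, so TR ≈ 237.68.
Law of cosines again: cos T = (ST² + TR² − RS²)/(2·ST·TR) ≈ 0.64736, so ∠T ≈ 49.66°.

0.65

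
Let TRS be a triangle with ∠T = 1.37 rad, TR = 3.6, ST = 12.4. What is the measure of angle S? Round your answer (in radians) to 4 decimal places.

0.2933

By the law of cosines, RS² = ST² + TR² − 2·ST·TR·cos T = 148.91, so RS ≈ 12.203.
Law of cosines again: cos S = (RS² + ST² − TR²)/(2·RS·ST) ≈ 0.95730, so ∠S ≈ 0.293 rad.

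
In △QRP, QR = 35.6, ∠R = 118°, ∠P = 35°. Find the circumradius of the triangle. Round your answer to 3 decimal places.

The third angle is ∠Q = 180° − ∠R − ∠P = 27.00°.
Law of sines: RP = QR·sin Q/sin P ≈ 28.178.
Law of sines: PQ = QR·sin R/sin P ≈ 54.802.
Circumradius = QR/(2 sin P) ≈ 31.033.

31.033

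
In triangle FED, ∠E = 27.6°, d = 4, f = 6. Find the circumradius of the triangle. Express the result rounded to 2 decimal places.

By the law of cosines, e² = d² + f² − 2·d·f·cos E = 9.4622, so e ≈ 3.0761.
Area = ½·d·f·sin E ≈ 5.5596.
Circumradius = e/(2 sin E) ≈ 3.3198.

3.32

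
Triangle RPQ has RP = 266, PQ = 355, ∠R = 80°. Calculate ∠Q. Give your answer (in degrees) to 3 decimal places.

Law of sines: sin Q = RP·sin R/PQ ≈ 0.73791.
Since PQ ≥ RP, only the acute value applies: ∠Q ≈ 47.55°.
Then ∠P = 180° − ∠R − ∠Q ≈ 52.45°.

47.554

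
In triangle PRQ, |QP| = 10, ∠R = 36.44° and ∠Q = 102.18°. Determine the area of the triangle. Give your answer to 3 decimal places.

area ≈ 54.393

The third angle is ∠P = 180° − ∠R − ∠Q = 41.38°.
Law of sines: |RQ| = |QP|·sin P/sin R ≈ 11.129.
Law of sines: |PR| = |QP|·sin Q/sin R ≈ 16.457.
Area = ½·|QP|·|RQ|·sin Q ≈ 54.393.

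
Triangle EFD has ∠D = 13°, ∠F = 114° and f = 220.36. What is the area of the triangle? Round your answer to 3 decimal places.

4774.655

The third angle is ∠E = 180° − ∠F − ∠D = 53.00°.
Law of sines: e = f·sin E/sin F ≈ 192.64.
Law of sines: d = f·sin D/sin F ≈ 54.261.
Area = ½·f·e·sin D ≈ 4774.7.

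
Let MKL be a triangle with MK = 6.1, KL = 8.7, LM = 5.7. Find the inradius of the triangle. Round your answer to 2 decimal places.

Semiperimeter s = (8.7 + 5.7 + 6.1)/2 = 10.25.
Heron's formula: area = √(10.25·1.55·4.55·4.15) ≈ 17.32.
Inradius = area/s = 17.32/10.25 ≈ 1.6898.

r ≈ 1.69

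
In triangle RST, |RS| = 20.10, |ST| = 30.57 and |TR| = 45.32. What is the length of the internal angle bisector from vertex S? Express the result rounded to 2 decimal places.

By the law of cosines, cos S = (|RS|² + |ST|² − |TR|²) / (2·|RS|·|ST|) ≈ -0.58211, so ∠S ≈ 125.60°.
The bisector from S has length 2·|RS|·|ST|·cos(∠S/2)/(|RS|+|ST|) ≈ 11.086.

11.09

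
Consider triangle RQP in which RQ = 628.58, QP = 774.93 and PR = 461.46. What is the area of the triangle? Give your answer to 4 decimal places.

145020.0078

Semiperimeter s = (774.93 + 461.46 + 628.58)/2 = 932.48.
Heron's formula: area = √(932.48·157.55·471.02·303.9) ≈ 1.4502e+05.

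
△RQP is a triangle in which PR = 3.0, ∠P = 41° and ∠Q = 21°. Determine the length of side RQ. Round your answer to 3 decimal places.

5.492

The third angle is ∠R = 180° − ∠Q − ∠P = 118.00°.
Law of sines: RQ = PR·sin P/sin Q ≈ 5.4921.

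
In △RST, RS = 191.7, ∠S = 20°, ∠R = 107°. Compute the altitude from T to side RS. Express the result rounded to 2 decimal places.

h_T ≈ 78.51

The third angle is ∠T = 180° − ∠R − ∠S = 53.00°.
Law of sines: ST = RS·sin R/sin T ≈ 229.55.
Law of sines: TR = RS·sin S/sin T ≈ 82.097.
Area = ½·RS·ST·sin S ≈ 7525.1.
The altitude from T has length 2·area/RS ≈ 78.509.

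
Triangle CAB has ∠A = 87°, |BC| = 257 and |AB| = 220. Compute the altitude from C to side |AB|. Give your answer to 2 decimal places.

Law of sines: sin C = |AB|·sin A/|BC| ≈ 0.85486.
Since |BC| ≥ |AB|, only the acute value applies: ∠C ≈ 58.74°.
Then ∠B = 180° − ∠A − ∠C ≈ 34.26°.
Law of sines gives |CA| = |BC|·sin B/sin A ≈ 144.86.
Area = ½·|BC|·|AB|·sin B ≈ 15913.
The altitude from C has length 2·area/|AB| ≈ 144.66.

144.66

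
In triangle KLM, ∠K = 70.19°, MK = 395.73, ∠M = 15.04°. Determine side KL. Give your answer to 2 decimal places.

The third angle is ∠L = 180° − ∠M − ∠K = 94.77°.
Law of sines: KL = MK·sin M/sin L ≈ 103.05.

103.05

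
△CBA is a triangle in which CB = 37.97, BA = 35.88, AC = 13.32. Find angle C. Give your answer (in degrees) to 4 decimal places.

By the law of cosines, cos C = (AC² + CB² − BA²) / (2·AC·CB) ≈ 0.32799, so ∠C ≈ 70.85°.

70.8532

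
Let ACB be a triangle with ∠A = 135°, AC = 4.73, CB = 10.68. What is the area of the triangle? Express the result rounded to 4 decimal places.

11.3686

Law of sines: sin B = AC·sin A/CB ≈ 0.31317.
Since CB ≥ AC, only the acute value applies: ∠B ≈ 18.25°.
Then ∠C = 180° − ∠A − ∠B ≈ 26.75°.
Law of sines gives BA = CB·sin C/sin A ≈ 6.7982.
Area = ½·CB·AC·sin C ≈ 11.369.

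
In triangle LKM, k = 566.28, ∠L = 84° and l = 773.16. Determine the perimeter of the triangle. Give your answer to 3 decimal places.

1928.356

Law of sines: sin K = k·sin L/l ≈ 0.72841.
Since l ≥ k, only the acute value applies: ∠K ≈ 46.75°.
Then ∠M = 180° − ∠L − ∠K ≈ 49.25°.
Law of sines gives m = l·sin M/sin L ≈ 588.92.
Semiperimeter s = (773.16+566.28+588.92)/2 = 964.18.
Perimeter = 773.16 + 566.28 + 588.92 = 1928.4.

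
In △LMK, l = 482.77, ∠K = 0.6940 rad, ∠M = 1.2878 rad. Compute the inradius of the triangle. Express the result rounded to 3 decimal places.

The third angle is ∠L = π − ∠M − ∠K = 1.1598 rad.
Law of sines: m = l·sin M/sin L ≈ 505.68.
Law of sines: k = l·sin K/sin L ≈ 336.84.
Area = ½·l·m·sin K ≈ 78074.
Semiperimeter s = (482.77+505.68+336.84)/2 = 662.64.
Inradius = area/s = 78074/662.64 ≈ 117.82.

r ≈ 117.822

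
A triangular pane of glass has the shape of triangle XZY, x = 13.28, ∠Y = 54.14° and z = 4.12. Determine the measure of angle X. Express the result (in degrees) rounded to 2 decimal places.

By the law of cosines, y² = x² + z² − 2·x·z·cos Y = 129.23, so y ≈ 11.368.
Law of cosines again: cos X = (z² + y² − x²)/(2·z·y) ≈ -0.32192, so ∠X ≈ 108.78°.

∠X ≈ 108.78°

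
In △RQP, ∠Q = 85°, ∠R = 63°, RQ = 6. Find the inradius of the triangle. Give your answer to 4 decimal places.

2.2033

The third angle is ∠P = 180° − ∠R − ∠Q = 32.00°.
Law of sines: QP = RQ·sin R/sin P ≈ 10.088.
Law of sines: PR = RQ·sin Q/sin P ≈ 11.279.
Area = ½·RQ·QP·sin Q ≈ 30.15.
Semiperimeter s = (10.088+11.279+6)/2 = 13.684.
Inradius = area/s = 30.15/13.684 ≈ 2.2033.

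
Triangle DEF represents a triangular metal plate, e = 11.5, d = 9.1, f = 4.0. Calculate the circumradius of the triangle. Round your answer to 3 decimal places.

R ≈ 6.473

By the law of cosines, cos D = (e² + f² − d²) / (2·e·f) ≈ 0.71130, so ∠D ≈ 44.66°.
Circumradius = d/(2 sin D) ≈ 6.4733.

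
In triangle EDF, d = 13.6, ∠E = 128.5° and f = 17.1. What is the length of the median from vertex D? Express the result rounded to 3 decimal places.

m_D ≈ 21.987

By the law of cosines, e² = d² + f² − 2·d·f·cos E = 766.91, so e ≈ 27.693.
Median from D: ½√(2·f² + 2·e² − d²) ≈ 21.987.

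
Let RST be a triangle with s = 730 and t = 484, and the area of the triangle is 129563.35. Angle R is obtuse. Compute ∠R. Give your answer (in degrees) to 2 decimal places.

From area = ½·s·t·sin R, we get sin R = 2·area/(s·t) ≈ 0.73341.
Taking the obtuse solution, ∠R ≈ 132.83°.

∠R ≈ 132.83°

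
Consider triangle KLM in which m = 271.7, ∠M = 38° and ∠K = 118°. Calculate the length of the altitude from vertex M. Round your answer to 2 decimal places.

h_M ≈ 158.49

The third angle is ∠L = 180° − ∠M − ∠K = 24.00°.
Law of sines: k = m·sin K/sin M ≈ 389.66.
Law of sines: l = m·sin L/sin M ≈ 179.5.
Area = ½·m·k·sin L ≈ 21531.
The altitude from M has length 2·area/m ≈ 158.49.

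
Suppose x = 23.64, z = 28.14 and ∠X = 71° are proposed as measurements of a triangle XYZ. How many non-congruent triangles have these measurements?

z·sin X = 28.14·sin(71°) ≈ 26.61.
Since x = 23.64 < 26.61 = z sin X, no triangle exists.

0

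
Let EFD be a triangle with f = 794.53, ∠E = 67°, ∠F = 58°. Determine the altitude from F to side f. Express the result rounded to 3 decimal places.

The third angle is ∠D = 180° − ∠E − ∠F = 55.00°.
Law of sines: e = f·sin E/sin F ≈ 862.41.
Law of sines: d = f·sin D/sin F ≈ 767.46.
Area = ½·f·e·sin D ≈ 2.8065e+05.
The altitude from F has length 2·area/f ≈ 706.45.

h_F ≈ 706.448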